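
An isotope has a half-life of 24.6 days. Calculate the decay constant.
λ = ln(2)/t½ = 0.02818 day⁻¹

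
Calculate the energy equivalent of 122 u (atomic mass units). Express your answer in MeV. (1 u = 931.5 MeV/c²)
E = mc² = 1.136e5 MeV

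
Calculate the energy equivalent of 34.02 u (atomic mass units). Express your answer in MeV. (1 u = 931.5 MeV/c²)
E = mc² = 31690 MeV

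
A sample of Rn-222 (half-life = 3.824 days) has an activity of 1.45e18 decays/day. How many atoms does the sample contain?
N = A/λ = 7.999e18 atoms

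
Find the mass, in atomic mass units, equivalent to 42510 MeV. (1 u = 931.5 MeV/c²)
m = E/c² = 45.64 u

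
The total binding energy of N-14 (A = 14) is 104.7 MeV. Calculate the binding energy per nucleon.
B.E./A = 104.7/14 = 7.479 MeV/nucleon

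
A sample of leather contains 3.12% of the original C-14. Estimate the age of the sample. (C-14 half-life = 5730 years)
Age = t½ × log₂(1/ratio) = 28660 years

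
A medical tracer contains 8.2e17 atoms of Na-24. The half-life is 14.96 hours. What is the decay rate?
A = λN = 3.799e16 decays/hour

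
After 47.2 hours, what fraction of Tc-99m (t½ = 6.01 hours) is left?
N/N₀ = (1/2)^(t/t½) = 0.004324 = 0.432%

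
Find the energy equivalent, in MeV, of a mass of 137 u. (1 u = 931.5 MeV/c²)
E = mc² = 1.276e5 MeV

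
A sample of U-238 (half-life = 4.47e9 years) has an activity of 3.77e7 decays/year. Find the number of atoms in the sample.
N = A/λ = 2.431e17 atoms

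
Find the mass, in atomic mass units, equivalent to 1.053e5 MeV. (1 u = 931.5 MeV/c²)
m = E/c² = 113 u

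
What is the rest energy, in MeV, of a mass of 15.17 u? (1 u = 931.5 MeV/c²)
E = mc² = 14130 MeV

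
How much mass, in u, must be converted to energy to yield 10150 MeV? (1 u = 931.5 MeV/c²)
m = E/c² = 10.9 u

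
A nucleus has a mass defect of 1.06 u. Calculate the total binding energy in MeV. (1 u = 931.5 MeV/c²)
B.E. = Δm × 931.5 = 987.4 MeV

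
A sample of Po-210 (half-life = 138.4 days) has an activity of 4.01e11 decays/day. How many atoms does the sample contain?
N = A/λ = 8.007e13 atoms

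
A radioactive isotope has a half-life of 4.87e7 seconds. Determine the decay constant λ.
λ = ln(2)/t½ = 1.423e-8 second⁻¹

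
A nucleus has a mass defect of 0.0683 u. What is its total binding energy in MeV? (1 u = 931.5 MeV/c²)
B.E. = Δm × 931.5 = 63.62 MeV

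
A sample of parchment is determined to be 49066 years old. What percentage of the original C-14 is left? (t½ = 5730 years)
N/N₀ = (1/2)^(t/t½) = 0.002644 = 0.264%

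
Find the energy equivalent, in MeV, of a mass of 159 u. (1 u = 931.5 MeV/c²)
E = mc² = 1.481e5 MeV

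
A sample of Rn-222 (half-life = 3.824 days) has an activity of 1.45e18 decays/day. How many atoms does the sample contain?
N = A/λ = 7.999e18 atoms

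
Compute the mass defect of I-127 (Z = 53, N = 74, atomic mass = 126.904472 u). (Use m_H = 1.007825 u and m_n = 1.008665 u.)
Δm = Z·m_H + N·m_n − M = 1.151 u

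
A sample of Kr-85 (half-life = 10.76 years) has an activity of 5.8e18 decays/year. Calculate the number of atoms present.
N = A/λ = 9.004e19 atoms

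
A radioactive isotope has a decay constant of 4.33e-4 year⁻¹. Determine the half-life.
t½ = ln(2)/λ = 1601 years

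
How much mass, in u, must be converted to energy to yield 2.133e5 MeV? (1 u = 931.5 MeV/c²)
m = E/c² = 229 u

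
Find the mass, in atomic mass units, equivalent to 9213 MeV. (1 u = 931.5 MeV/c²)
m = E/c² = 9.89 u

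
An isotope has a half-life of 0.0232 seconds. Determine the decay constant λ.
λ = ln(2)/t½ = 29.88 second⁻¹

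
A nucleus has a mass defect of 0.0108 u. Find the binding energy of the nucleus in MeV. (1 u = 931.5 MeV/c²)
B.E. = Δm × 931.5 = 10.06 MeV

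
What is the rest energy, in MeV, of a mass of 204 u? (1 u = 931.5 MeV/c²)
E = mc² = 1.9e5 MeV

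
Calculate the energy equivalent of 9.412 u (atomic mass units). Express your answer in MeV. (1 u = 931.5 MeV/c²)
E = mc² = 8767 MeV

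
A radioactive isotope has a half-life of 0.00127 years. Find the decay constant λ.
λ = ln(2)/t½ = 545.8 year⁻¹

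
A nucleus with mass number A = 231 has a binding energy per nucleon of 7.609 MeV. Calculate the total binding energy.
B.E. = 7.609 × 231 = 1758 MeV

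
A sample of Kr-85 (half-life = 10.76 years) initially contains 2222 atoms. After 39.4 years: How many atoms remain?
N = N₀(1/2)^(t/t½) = 175.6 atoms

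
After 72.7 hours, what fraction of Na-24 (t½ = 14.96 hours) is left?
N/N₀ = (1/2)^(t/t½) = 0.03444 = 3.44%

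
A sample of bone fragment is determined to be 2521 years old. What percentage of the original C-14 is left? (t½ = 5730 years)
N/N₀ = (1/2)^(t/t½) = 0.7372 = 73.7%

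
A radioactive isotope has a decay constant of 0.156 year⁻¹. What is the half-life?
t½ = ln(2)/λ = 4.443 years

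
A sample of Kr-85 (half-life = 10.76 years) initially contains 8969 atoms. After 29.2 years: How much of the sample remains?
N = N₀(1/2)^(t/t½) = 1367 atoms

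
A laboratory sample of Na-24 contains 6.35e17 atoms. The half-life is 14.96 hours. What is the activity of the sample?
A = λN = 2.942e16 decays/hour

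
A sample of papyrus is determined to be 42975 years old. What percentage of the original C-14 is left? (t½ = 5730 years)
N/N₀ = (1/2)^(t/t½) = 0.005524 = 0.552%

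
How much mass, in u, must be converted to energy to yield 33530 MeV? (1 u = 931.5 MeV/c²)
m = E/c² = 36 u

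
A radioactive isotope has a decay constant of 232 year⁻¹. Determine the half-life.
t½ = ln(2)/λ = 0.002988 years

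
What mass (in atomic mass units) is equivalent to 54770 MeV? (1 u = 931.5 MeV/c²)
m = E/c² = 58.8 u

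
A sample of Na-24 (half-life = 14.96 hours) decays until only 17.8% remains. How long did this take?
t = t½ × log₂(N₀/N) = 37.25 hours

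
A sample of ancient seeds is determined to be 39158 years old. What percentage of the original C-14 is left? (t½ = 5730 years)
N/N₀ = (1/2)^(t/t½) = 0.008766 = 0.877%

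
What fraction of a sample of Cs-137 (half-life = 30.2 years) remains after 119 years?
N/N₀ = (1/2)^(t/t½) = 0.06514 = 6.51%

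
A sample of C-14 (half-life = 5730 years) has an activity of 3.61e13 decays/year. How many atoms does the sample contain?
N = A/λ = 2.984e17 atoms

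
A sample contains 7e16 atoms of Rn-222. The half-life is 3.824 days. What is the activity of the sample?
A = λN = 1.269e16 decays/day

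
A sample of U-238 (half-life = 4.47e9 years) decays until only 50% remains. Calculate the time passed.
t = t½ × log₂(N₀/N) = 4.47e9 years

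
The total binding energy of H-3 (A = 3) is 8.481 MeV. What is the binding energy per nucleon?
B.E./A = 8.481/3 = 2.827 MeV/nucleon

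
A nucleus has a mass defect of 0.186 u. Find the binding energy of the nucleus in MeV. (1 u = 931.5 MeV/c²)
B.E. = Δm × 931.5 = 173.3 MeV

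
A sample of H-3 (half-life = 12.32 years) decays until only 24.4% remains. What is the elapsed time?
t = t½ × log₂(N₀/N) = 25.07 years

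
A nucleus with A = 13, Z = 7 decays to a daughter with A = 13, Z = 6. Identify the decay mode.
ΔA = 0, ΔZ = -1 ⇒ beta-plus decay (β⁺) or electron capture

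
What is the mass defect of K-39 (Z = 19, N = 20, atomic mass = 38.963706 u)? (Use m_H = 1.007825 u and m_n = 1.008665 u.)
Δm = Z·m_H + N·m_n − M = 0.3583 u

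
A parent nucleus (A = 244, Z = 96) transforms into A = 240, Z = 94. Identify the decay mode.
ΔA = -4, ΔZ = -2 ⇒ alpha decay (α)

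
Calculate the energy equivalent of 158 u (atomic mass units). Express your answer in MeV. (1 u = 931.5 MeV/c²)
E = mc² = 1.472e5 MeV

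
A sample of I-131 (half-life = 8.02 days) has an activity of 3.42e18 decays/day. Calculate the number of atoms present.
N = A/λ = 3.957e19 atoms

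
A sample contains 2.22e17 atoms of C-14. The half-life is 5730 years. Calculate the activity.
A = λN = 2.685e13 decays/year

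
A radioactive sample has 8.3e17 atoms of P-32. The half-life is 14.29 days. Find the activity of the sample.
A = λN = 4.026e16 decays/day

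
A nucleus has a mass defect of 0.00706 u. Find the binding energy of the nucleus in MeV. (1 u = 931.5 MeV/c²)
B.E. = Δm × 931.5 = 6.576 MeV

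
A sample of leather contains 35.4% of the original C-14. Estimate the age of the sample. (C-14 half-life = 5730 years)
Age = t½ × log₂(1/ratio) = 8585 years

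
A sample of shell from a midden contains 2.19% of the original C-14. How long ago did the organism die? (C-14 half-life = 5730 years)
Age = t½ × log₂(1/ratio) = 31590 years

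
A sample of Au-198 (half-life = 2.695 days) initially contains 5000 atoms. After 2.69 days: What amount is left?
N = N₀(1/2)^(t/t½) = 2503 atoms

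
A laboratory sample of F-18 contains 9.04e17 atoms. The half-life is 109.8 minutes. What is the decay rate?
A = λN = 5.707e15 decays/minute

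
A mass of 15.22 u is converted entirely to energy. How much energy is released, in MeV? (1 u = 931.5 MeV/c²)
E = mc² = 14180 MeV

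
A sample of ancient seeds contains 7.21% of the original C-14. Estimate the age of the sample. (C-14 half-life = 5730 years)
Age = t½ × log₂(1/ratio) = 21740 years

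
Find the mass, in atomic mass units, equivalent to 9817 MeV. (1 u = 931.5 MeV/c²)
m = E/c² = 10.54 u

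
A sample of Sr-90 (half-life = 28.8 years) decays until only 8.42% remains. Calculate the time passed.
t = t½ × log₂(N₀/N) = 102.8 years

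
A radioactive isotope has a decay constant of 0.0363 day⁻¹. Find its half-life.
t½ = ln(2)/λ = 19.09 days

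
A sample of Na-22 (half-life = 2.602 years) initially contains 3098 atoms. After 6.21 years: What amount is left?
N = N₀(1/2)^(t/t½) = 592.4 atoms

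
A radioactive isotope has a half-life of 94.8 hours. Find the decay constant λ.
λ = ln(2)/t½ = 0.007312 hour⁻¹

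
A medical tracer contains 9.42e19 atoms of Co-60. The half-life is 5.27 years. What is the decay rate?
A = λN = 1.239e19 decays/year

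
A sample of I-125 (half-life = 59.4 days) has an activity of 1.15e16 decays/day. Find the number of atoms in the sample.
N = A/λ = 9.855e17 atoms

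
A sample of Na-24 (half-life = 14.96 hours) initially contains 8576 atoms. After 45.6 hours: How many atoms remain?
N = N₀(1/2)^(t/t½) = 1037 atoms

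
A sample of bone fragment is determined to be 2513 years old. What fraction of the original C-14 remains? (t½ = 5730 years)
N/N₀ = (1/2)^(t/t½) = 0.7379 = 73.8%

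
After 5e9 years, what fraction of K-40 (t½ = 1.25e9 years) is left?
N/N₀ = (1/2)^(t/t½) = 0.0625 = 6.25%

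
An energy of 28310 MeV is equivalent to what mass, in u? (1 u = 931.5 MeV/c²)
m = E/c² = 30.39 u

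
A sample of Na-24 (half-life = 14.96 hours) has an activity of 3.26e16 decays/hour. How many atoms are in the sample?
N = A/λ = 7.036e17 atoms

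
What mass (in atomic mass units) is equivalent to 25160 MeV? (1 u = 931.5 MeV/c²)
m = E/c² = 27.01 u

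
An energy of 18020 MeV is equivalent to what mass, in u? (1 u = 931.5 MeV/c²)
m = E/c² = 19.35 u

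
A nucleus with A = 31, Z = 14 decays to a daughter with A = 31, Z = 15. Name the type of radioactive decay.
ΔA = 0, ΔZ = +1 ⇒ beta-minus decay (β⁻)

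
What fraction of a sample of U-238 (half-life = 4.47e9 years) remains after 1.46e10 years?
N/N₀ = (1/2)^(t/t½) = 0.1039 = 10.4%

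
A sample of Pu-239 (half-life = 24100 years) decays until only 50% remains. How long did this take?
t = t½ × log₂(N₀/N) = 24100 years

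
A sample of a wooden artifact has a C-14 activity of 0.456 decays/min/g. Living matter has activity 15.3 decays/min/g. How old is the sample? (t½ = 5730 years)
Age = t½ × log₂(A₀/A) = 29040 years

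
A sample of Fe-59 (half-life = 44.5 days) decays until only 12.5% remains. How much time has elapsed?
t = t½ × log₂(N₀/N) = 133.5 days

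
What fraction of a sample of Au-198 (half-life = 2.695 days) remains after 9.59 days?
N/N₀ = (1/2)^(t/t½) = 0.08488 = 8.49%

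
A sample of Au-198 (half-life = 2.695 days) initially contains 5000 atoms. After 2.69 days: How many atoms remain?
N = N₀(1/2)^(t/t½) = 2503 atoms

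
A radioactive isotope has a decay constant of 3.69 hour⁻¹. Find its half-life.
t½ = ln(2)/λ = 0.1878 hours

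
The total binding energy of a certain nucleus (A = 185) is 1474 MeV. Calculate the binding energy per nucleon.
B.E./A = 1474/185 = 7.968 MeV/nucleon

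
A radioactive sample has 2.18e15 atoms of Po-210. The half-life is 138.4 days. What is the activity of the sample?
A = λN = 1.092e13 decays/day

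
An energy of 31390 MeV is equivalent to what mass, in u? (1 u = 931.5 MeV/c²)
m = E/c² = 33.7 u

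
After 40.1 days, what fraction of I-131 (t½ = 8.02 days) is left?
N/N₀ = (1/2)^(t/t½) = 0.03125 = 3.12%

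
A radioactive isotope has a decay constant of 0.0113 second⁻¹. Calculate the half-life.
t½ = ln(2)/λ = 61.34 seconds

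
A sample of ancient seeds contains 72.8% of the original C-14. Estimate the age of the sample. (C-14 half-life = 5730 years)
Age = t½ × log₂(1/ratio) = 2624 years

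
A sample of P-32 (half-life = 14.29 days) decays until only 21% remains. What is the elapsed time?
t = t½ × log₂(N₀/N) = 32.17 days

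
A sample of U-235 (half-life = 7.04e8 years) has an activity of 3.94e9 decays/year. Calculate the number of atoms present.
N = A/λ = 4.002e18 atoms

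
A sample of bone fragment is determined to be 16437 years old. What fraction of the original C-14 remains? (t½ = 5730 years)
N/N₀ = (1/2)^(t/t½) = 0.1369 = 13.7%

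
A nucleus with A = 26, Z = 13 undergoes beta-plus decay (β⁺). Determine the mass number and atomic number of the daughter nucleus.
Daughter: A = 26, Z = 12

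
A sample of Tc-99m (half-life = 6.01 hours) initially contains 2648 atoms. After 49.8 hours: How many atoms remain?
N = N₀(1/2)^(t/t½) = 8.483 atoms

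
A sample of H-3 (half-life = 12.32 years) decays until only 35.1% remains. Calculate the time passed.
t = t½ × log₂(N₀/N) = 18.61 years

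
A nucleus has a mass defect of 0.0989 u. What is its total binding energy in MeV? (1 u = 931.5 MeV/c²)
B.E. = Δm × 931.5 = 92.13 MeV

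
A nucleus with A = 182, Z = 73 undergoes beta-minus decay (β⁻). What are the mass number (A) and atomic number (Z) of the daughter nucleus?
Daughter: A = 182, Z = 74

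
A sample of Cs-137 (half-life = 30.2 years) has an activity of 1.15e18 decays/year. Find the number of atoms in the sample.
N = A/λ = 5.01e19 atoms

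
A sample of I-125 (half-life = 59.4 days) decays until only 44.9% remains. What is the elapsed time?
t = t½ × log₂(N₀/N) = 68.62 days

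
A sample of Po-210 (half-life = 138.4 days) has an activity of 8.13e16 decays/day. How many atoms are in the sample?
N = A/λ = 1.623e19 atoms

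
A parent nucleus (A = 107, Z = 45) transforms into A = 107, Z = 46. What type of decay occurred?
ΔA = 0, ΔZ = +1 ⇒ beta-minus decay (β⁻)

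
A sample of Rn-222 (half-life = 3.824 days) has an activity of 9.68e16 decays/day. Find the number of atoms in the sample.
N = A/λ = 5.34e17 atoms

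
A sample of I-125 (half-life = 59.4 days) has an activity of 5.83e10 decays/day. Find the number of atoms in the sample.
N = A/λ = 4.996e12 atoms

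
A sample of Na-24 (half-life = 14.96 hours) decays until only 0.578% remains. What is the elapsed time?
t = t½ × log₂(N₀/N) = 111.2 hours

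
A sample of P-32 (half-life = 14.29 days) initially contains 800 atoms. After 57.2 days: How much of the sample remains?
N = N₀(1/2)^(t/t½) = 49.9 atoms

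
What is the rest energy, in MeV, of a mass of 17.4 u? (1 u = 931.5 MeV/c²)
E = mc² = 16210 MeV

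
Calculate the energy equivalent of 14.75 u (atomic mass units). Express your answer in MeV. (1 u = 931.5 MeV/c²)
E = mc² = 13740 MeV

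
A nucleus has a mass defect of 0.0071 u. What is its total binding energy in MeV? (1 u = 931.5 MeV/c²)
B.E. = Δm × 931.5 = 6.614 MeV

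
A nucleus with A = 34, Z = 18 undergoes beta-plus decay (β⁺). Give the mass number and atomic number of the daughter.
Daughter: A = 34, Z = 17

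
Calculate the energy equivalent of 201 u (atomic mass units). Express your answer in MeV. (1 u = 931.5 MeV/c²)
E = mc² = 1.872e5 MeV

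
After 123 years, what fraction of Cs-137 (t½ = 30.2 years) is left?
N/N₀ = (1/2)^(t/t½) = 0.05942 = 5.94%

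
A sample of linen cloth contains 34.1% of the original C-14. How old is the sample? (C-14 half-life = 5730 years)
Age = t½ × log₂(1/ratio) = 8894 years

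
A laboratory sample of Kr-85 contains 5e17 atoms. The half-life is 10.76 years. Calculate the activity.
A = λN = 3.221e16 decays/year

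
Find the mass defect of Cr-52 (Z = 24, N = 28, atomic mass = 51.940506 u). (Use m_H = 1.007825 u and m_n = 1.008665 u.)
Δm = Z·m_H + N·m_n − M = 0.4899 u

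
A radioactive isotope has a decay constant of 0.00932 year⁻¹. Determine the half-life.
t½ = ln(2)/λ = 74.37 years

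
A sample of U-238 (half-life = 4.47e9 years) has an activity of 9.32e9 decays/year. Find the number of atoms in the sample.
N = A/λ = 6.01e19 atoms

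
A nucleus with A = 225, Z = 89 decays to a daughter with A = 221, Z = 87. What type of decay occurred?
ΔA = -4, ΔZ = -2 ⇒ alpha decay (α)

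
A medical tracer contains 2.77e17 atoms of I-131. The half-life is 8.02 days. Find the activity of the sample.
A = λN = 2.394e16 decays/day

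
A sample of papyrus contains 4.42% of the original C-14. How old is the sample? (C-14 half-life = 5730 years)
Age = t½ × log₂(1/ratio) = 25780 years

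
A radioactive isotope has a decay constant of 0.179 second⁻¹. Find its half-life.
t½ = ln(2)/λ = 3.872 seconds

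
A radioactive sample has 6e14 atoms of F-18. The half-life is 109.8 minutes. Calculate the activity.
A = λN = 3.788e12 decays/minute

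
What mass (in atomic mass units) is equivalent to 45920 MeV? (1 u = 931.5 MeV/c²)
m = E/c² = 49.3 u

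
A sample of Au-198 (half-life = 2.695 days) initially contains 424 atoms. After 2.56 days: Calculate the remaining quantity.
N = N₀(1/2)^(t/t½) = 219.5 atoms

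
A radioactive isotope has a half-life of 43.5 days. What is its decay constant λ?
λ = ln(2)/t½ = 0.01593 day⁻¹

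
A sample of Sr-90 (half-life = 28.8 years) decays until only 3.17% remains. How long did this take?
t = t½ × log₂(N₀/N) = 143.4 years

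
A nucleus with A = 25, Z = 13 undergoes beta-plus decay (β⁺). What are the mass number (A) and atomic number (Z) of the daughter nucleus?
Daughter: A = 25, Z = 12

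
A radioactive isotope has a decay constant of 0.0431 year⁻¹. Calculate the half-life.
t½ = ln(2)/λ = 16.08 years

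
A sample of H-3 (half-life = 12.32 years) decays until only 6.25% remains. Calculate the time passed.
t = t½ × log₂(N₀/N) = 49.28 years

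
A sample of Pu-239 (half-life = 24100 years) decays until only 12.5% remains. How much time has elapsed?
t = t½ × log₂(N₀/N) = 72300 years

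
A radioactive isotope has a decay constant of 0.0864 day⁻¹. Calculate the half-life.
t½ = ln(2)/λ = 8.023 days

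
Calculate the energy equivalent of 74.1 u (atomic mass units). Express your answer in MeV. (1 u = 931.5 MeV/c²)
E = mc² = 69020 MeV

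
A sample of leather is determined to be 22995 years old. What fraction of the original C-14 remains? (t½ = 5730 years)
N/N₀ = (1/2)^(t/t½) = 0.06194 = 6.19%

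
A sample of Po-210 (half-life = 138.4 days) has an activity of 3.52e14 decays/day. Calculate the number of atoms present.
N = A/λ = 7.028e16 atoms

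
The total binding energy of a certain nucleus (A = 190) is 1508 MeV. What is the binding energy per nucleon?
B.E./A = 1508/190 = 7.937 MeV/nucleon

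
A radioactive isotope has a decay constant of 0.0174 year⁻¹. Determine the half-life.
t½ = ln(2)/λ = 39.84 years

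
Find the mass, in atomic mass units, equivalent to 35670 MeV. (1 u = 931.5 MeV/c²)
m = E/c² = 38.29 u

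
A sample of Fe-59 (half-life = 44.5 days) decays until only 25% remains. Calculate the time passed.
t = t½ × log₂(N₀/N) = 89 days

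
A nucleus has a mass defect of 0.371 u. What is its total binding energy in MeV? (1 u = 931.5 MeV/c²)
B.E. = Δm × 931.5 = 345.6 MeV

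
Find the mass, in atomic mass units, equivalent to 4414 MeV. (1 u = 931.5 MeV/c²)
m = E/c² = 4.739 u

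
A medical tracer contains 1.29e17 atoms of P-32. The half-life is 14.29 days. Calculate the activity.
A = λN = 6.257e15 decays/day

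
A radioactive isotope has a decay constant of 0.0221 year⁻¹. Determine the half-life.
t½ = ln(2)/λ = 31.36 years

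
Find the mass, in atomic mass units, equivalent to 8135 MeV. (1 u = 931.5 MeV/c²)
m = E/c² = 8.733 u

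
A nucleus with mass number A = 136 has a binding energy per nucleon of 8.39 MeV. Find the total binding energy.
B.E. = 8.39 × 136 = 1141 MeV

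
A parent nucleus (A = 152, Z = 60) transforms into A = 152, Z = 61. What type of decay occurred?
ΔA = 0, ΔZ = +1 ⇒ beta-minus decay (β⁻)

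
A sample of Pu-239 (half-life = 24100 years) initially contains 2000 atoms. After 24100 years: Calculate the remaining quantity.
N = N₀(1/2)^(t/t½) = 1000 atoms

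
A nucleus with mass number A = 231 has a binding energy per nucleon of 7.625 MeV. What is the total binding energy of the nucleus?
B.E. = 7.625 × 231 = 1761 MeV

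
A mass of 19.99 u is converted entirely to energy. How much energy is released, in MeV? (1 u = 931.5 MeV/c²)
E = mc² = 18620 MeV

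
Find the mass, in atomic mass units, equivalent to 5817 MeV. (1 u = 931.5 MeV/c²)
m = E/c² = 6.245 u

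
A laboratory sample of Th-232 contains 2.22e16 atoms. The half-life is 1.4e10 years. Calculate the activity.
A = λN = 1.099e6 decays/year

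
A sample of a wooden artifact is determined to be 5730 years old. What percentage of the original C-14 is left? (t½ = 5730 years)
N/N₀ = (1/2)^(t/t½) = 0.5 = 50%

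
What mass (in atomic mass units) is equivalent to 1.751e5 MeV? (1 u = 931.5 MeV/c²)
m = E/c² = 188 u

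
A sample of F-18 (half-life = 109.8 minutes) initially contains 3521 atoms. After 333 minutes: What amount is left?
N = N₀(1/2)^(t/t½) = 430.2 atoms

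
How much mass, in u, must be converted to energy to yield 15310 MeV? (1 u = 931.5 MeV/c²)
m = E/c² = 16.44 u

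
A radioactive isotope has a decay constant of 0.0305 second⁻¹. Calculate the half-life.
t½ = ln(2)/λ = 22.73 seconds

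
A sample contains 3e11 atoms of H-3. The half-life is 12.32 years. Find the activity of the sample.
A = λN = 1.688e10 decays/year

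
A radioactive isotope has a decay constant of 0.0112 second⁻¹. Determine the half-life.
t½ = ln(2)/λ = 61.89 seconds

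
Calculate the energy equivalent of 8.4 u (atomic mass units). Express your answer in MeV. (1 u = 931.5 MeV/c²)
E = mc² = 7825 MeV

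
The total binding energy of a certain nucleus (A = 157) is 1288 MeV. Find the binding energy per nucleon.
B.E./A = 1288/157 = 8.204 MeV/nucleon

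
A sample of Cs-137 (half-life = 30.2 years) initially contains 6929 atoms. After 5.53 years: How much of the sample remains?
N = N₀(1/2)^(t/t½) = 6103 atoms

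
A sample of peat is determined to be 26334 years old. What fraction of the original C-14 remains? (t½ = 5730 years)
N/N₀ = (1/2)^(t/t½) = 0.04135 = 4.14%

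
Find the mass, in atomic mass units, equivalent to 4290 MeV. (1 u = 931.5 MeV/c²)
m = E/c² = 4.605 u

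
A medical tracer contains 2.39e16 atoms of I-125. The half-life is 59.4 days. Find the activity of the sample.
A = λN = 2.789e14 decays/day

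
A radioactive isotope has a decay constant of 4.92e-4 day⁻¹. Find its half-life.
t½ = ln(2)/λ = 1409 days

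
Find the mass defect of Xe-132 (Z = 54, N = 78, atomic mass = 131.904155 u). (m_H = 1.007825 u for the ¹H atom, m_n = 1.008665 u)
Δm = Z·m_H + N·m_n − M = 1.194 u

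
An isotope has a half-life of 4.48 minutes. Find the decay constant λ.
λ = ln(2)/t½ = 0.1547 minute⁻¹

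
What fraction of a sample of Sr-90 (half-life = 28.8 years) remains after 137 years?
N/N₀ = (1/2)^(t/t½) = 0.03698 = 3.7%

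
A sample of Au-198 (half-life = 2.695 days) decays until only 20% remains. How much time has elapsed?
t = t½ × log₂(N₀/N) = 6.258 days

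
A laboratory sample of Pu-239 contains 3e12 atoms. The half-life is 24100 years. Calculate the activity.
A = λN = 8.628e7 decays/year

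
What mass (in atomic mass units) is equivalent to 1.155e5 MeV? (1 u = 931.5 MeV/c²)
m = E/c² = 124 u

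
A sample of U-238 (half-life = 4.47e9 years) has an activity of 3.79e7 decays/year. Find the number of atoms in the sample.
N = A/λ = 2.444e17 atoms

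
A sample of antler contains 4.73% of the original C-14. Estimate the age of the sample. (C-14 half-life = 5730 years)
Age = t½ × log₂(1/ratio) = 25220 years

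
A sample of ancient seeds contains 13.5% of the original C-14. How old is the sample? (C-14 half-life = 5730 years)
Age = t½ × log₂(1/ratio) = 16550 years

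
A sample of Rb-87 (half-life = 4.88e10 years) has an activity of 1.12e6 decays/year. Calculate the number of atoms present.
N = A/λ = 7.885e16 atoms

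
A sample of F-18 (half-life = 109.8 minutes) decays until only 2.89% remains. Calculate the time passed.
t = t½ × log₂(N₀/N) = 561.4 minutes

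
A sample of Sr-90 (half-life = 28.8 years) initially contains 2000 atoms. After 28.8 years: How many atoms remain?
N = N₀(1/2)^(t/t½) = 1000 atoms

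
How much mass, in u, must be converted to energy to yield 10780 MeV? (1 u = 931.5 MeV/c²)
m = E/c² = 11.57 u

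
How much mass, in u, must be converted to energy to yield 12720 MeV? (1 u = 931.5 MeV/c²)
m = E/c² = 13.66 u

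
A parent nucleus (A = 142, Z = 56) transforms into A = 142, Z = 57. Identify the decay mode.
ΔA = 0, ΔZ = +1 ⇒ beta-minus decay (β⁻)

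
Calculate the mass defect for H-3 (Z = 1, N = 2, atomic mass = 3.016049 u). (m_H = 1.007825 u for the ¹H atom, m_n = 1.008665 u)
Δm = Z·m_H + N·m_n − M = 0.009106 u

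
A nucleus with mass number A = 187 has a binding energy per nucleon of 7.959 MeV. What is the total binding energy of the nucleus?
B.E. = 7.959 × 187 = 1488 MeV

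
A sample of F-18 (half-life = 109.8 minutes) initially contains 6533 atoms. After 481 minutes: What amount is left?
N = N₀(1/2)^(t/t½) = 313.6 atoms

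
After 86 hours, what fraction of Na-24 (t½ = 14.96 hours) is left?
N/N₀ = (1/2)^(t/t½) = 0.0186 = 1.86%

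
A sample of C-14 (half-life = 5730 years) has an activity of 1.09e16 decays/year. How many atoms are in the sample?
N = A/λ = 9.011e19 atoms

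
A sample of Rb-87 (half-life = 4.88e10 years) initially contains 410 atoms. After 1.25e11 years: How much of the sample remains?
N = N₀(1/2)^(t/t½) = 69.45 atoms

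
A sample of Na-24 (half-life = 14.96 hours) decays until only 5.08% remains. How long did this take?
t = t½ × log₂(N₀/N) = 64.31 hours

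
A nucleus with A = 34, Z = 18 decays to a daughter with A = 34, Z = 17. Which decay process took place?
ΔA = 0, ΔZ = -1 ⇒ beta-plus decay (β⁺) or electron capture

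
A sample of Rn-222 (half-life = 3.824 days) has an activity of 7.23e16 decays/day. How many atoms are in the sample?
N = A/λ = 3.989e17 atoms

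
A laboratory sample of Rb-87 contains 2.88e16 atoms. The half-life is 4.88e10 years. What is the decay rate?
A = λN = 4.091e5 decays/year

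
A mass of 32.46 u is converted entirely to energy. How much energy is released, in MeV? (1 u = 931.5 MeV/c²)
E = mc² = 30240 MeV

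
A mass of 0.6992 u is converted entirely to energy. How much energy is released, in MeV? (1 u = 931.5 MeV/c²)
E = mc² = 651.3 MeV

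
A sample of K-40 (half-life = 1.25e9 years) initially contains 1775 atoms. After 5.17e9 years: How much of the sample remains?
N = N₀(1/2)^(t/t½) = 101 atoms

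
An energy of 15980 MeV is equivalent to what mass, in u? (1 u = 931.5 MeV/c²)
m = E/c² = 17.16 u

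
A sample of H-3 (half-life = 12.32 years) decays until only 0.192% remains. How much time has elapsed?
t = t½ × log₂(N₀/N) = 111.2 years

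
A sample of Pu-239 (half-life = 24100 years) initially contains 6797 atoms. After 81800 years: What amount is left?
N = N₀(1/2)^(t/t½) = 646.5 atoms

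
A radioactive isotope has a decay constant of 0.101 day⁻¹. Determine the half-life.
t½ = ln(2)/λ = 6.863 days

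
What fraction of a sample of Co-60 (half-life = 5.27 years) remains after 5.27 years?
N/N₀ = (1/2)^(t/t½) = 0.5 = 50%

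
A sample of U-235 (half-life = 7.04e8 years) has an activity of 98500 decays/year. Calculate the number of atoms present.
N = A/λ = 1e14 atoms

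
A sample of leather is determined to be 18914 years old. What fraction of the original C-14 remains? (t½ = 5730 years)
N/N₀ = (1/2)^(t/t½) = 0.1015 = 10.1%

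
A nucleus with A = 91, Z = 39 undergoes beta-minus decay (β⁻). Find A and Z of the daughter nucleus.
Daughter: A = 91, Z = 40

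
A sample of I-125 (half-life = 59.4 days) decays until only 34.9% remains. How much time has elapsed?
t = t½ × log₂(N₀/N) = 90.21 days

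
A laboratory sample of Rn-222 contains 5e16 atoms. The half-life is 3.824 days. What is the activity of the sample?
A = λN = 9.063e15 decays/day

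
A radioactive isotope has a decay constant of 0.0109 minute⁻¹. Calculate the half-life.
t½ = ln(2)/λ = 63.59 minutes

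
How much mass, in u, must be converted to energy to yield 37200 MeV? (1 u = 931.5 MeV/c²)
m = E/c² = 39.94 u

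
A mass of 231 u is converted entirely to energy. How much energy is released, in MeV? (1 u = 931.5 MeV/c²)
E = mc² = 2.152e5 MeV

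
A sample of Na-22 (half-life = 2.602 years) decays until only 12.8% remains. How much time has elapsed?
t = t½ × log₂(N₀/N) = 7.717 years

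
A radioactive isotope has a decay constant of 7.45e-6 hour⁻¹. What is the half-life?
t½ = ln(2)/λ = 93040 hours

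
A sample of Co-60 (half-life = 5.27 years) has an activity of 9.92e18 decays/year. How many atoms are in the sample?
N = A/λ = 7.542e19 atoms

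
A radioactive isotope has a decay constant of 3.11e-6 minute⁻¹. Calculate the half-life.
t½ = ln(2)/λ = 2.229e5 minutes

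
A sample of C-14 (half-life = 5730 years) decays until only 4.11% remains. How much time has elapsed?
t = t½ × log₂(N₀/N) = 26390 years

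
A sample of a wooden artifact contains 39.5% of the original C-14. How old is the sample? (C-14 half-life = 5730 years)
Age = t½ × log₂(1/ratio) = 7679 years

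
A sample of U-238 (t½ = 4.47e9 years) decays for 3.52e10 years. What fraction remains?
N/N₀ = (1/2)^(t/t½) = 0.004261 = 0.426%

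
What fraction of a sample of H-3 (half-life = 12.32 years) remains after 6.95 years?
N/N₀ = (1/2)^(t/t½) = 0.6764 = 67.6%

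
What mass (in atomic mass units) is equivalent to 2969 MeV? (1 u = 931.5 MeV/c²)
m = E/c² = 3.187 u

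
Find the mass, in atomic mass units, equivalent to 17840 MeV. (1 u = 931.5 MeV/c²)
m = E/c² = 19.15 u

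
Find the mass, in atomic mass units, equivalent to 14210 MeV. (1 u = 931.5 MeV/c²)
m = E/c² = 15.25 u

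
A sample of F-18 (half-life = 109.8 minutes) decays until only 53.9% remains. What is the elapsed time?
t = t½ × log₂(N₀/N) = 97.9 minutes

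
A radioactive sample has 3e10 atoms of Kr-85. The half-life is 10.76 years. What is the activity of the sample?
A = λN = 1.933e9 decays/year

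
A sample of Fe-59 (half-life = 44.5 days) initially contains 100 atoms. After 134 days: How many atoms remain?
N = N₀(1/2)^(t/t½) = 12.4 atoms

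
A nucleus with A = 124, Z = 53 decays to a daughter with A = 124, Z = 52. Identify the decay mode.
ΔA = 0, ΔZ = -1 ⇒ beta-plus decay (β⁺) or electron capture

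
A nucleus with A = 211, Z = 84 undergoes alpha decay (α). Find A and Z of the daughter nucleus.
Daughter: A = 207, Z = 82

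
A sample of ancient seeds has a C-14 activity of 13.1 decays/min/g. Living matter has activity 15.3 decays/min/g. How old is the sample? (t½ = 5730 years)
Age = t½ × log₂(A₀/A) = 1283 years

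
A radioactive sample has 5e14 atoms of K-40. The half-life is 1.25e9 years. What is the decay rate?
A = λN = 2.773e5 decays/year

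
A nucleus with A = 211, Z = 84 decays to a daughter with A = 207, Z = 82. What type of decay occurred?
ΔA = -4, ΔZ = -2 ⇒ alpha decay (α)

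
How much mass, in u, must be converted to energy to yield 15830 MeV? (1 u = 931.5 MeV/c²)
m = E/c² = 16.99 u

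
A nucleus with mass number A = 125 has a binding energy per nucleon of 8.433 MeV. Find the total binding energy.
B.E. = 8.433 × 125 = 1054 MeV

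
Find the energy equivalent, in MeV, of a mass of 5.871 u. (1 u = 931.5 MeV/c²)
E = mc² = 5469 MeV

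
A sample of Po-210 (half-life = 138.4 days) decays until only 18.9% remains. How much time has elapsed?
t = t½ × log₂(N₀/N) = 332.7 days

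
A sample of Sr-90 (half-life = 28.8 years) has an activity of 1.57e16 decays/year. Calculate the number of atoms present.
N = A/λ = 6.523e17 atoms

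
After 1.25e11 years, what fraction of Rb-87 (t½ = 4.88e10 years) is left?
N/N₀ = (1/2)^(t/t½) = 0.1694 = 16.9%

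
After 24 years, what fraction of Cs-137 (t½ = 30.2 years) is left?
N/N₀ = (1/2)^(t/t½) = 0.5765 = 57.6%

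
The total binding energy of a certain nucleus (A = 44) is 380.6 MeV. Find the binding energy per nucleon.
B.E./A = 380.6/44 = 8.65 MeV/nucleon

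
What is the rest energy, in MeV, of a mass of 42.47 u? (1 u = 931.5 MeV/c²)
E = mc² = 39560 MeV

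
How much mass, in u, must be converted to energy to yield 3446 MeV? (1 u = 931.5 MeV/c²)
m = E/c² = 3.699 u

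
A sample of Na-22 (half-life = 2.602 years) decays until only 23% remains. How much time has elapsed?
t = t½ × log₂(N₀/N) = 5.517 years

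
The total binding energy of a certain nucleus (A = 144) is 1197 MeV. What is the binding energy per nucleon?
B.E./A = 1197/144 = 8.312 MeV/nucleon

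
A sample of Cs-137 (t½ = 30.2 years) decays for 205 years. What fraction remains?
N/N₀ = (1/2)^(t/t½) = 0.009049 = 0.905%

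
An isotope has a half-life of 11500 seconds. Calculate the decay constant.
λ = ln(2)/t½ = 6.027e-5 second⁻¹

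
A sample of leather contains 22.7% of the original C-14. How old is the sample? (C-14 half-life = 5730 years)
Age = t½ × log₂(1/ratio) = 12260 years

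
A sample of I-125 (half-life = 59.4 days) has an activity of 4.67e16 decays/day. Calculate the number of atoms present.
N = A/λ = 4.002e18 atoms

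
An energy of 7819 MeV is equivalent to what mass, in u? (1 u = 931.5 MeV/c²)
m = E/c² = 8.394 u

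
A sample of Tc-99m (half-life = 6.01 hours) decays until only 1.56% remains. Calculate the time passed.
t = t½ × log₂(N₀/N) = 36.07 hours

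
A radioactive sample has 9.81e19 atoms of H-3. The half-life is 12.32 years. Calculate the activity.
A = λN = 5.519e18 decays/year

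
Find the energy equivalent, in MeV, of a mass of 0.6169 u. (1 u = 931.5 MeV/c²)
E = mc² = 574.6 MeV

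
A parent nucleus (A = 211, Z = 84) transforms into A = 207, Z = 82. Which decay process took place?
ΔA = -4, ΔZ = -2 ⇒ alpha decay (α)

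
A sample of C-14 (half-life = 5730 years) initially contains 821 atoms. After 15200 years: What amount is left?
N = N₀(1/2)^(t/t½) = 130.6 atoms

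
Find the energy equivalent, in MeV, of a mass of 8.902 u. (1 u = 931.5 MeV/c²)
E = mc² = 8292 MeV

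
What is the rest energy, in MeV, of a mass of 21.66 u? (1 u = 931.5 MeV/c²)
E = mc² = 20180 MeV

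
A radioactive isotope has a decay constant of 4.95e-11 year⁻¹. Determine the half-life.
t½ = ln(2)/λ = 1.4e10 years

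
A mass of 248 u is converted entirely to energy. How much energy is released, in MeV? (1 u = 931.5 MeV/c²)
E = mc² = 2.31e5 MeV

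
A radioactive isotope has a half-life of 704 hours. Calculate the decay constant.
λ = ln(2)/t½ = 9.846e-4 hour⁻¹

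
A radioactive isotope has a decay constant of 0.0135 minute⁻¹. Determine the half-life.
t½ = ln(2)/λ = 51.34 minutes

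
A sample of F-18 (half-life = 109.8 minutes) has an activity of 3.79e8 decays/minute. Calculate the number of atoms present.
N = A/λ = 6.004e10 atoms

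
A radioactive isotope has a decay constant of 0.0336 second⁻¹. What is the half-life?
t½ = ln(2)/λ = 20.63 seconds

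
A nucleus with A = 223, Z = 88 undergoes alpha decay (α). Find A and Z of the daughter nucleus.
Daughter: A = 219, Z = 86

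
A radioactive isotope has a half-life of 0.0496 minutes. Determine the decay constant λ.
λ = ln(2)/t½ = 13.97 minute⁻¹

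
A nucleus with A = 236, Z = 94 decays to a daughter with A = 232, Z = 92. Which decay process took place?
ΔA = -4, ΔZ = -2 ⇒ alpha decay (α)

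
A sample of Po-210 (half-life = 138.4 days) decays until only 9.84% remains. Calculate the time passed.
t = t½ × log₂(N₀/N) = 463 days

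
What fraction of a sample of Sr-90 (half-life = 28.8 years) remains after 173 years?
N/N₀ = (1/2)^(t/t½) = 0.01555 = 1.55%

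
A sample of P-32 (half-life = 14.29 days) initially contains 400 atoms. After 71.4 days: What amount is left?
N = N₀(1/2)^(t/t½) = 12.53 atoms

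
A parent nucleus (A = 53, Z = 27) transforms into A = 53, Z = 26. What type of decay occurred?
ΔA = 0, ΔZ = -1 ⇒ beta-plus decay (β⁺) or electron capture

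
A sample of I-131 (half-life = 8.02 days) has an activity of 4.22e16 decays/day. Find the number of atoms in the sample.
N = A/λ = 4.883e17 atoms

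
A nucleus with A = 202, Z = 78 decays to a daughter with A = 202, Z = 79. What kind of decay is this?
ΔA = 0, ΔZ = +1 ⇒ beta-minus decay (β⁻)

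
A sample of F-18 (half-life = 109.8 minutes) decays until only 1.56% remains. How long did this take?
t = t½ × log₂(N₀/N) = 659.1 minutes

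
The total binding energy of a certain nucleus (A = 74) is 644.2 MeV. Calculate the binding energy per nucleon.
B.E./A = 644.2/74 = 8.705 MeV/nucleon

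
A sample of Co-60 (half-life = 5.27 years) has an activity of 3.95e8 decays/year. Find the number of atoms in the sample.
N = A/λ = 3.003e9 atoms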